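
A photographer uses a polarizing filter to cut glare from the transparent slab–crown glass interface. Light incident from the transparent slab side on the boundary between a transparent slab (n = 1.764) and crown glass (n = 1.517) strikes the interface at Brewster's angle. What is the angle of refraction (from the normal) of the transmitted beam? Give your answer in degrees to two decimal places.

θ_t ≈ 49.31°

First find Brewster's angle: tan θ_B = 1.517/1.764 = 0.8600, giving θ_B = 40.69°.
At Brewster's angle the reflected and refracted rays are perpendicular, so θ_t = 90° − θ_B = 90° − 40.69° = 49.31°.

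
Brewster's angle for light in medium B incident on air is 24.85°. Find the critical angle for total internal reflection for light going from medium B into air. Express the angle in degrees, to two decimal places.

θ_c ≈ 27.59°

From Brewster, n₂/n₁ = tan θ_B = tan 24.85° = 0.4631.
Then sin θ_c = n₂/n₁ = 0.4631, so θ_c = arcsin 0.4631 = 27.59°.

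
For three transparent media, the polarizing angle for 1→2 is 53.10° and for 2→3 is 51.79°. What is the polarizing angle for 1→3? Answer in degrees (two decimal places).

tan θ_B(1→2) = n₂/n₁ = tan 53.10° = 1.3319.
tan θ_B(2→3) = n₃/n₂ = tan 51.79° = 1.2703.
Multiplying, n₃/n₁ = 1.3319 × 1.2703 = 1.6919, and θ_B(1→3) = arctan 1.6919 = 59.41°.

θ_B ≈ 59.41°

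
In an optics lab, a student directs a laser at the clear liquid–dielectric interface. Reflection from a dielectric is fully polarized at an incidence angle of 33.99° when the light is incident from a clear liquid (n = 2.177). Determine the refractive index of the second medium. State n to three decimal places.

n ≈ 1.468

Brewster's law: tan θ_B = n₂/n₁ (light incident in a clear liquid, refracted into a dielectric).
n₂ = n₁ tan θ_B = 2.177 × tan 33.99° = 1.468.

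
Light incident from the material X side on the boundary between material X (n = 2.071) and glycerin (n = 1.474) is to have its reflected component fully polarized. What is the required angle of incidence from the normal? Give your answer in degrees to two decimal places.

θ_B ≈ 35.44°

The reflected p-component vanishes when tan θ_B = n₂/n₁.
Brewster's condition: tan θ_B = n₂/n₁ = 1.474/2.071 = 0.7117.
So θ_B = arctan 0.7117 = 35.44°.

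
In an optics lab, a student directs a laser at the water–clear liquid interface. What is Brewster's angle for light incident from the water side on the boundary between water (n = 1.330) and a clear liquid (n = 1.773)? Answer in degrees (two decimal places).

θ_B ≈ 53.12°

At Brewster's angle the reflected and refracted rays are perpendicular, which with Snell's law gives tan θ_B = n₂/n₁.
Here n₂/n₁ = 1.773/1.330 = 1.3331, and Brewster's law gives tan θ_B = n₂/n₁. Taking the arctangent, θ_B = 53.12°.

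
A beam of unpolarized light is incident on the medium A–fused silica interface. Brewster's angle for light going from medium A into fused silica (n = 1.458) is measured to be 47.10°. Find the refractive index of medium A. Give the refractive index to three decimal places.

n ≈ 1.355

Brewster's law: tan θ_B = n₂/n₁ (light incident in medium A, refracted into fused silica).
n₁ = n₂ / tan θ_B = 1.458 / tan 47.10° = 1.355.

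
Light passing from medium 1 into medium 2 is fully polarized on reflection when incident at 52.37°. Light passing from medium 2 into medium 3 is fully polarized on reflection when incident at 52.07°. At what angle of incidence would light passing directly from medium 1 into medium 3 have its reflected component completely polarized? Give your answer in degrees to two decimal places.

n₂/n₁ = tan 52.37° = 1.2971 and n₃/n₂ = tan 52.07° = 1.2832.
n₃/n₁ = 1.6644. Then tan θ_B(1→3) = n₃/n₁, so θ_B(1→3) = arctan(1.6644) = 59.00°.

θ_B ≈ 59.00°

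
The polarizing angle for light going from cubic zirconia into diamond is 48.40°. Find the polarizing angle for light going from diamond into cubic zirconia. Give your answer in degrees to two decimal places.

θ_B' ≈ 41.60°

tan θ_B' = n₁/n₂ = 1/tan θ_B, so θ_B' = 90° − θ_B.
θ_B' = 90° − 48.40° = 41.60°.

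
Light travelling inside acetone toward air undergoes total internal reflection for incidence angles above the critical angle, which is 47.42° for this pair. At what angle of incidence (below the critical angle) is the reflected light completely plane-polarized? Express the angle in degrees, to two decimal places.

θ_B ≈ 36.37°

n₂/n₁ = sin θ_c = sin 47.42° = 0.7363.
tan θ_B equals the same ratio, so θ_B = arctan(0.7363) = 36.37°.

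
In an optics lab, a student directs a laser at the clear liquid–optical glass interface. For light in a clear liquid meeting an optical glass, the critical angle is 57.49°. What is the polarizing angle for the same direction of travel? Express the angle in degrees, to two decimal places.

At the critical angle sin θ_c = n₂/n₁, giving n₂/n₁ = sin 57.49° = 0.8433.
Then tan θ_B = n₂/n₁ = 0.8433, so θ_B = arctan 0.8433 = 40.14°.

θ_B ≈ 40.14°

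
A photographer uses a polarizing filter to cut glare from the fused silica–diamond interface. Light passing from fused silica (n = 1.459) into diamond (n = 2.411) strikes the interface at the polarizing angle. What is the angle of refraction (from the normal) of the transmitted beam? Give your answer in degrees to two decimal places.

θ_t ≈ 31.18°

θ_B = arctan(n₂/n₁) = arctan(2.411/1.459) = 58.82°.
The refracted ray is perpendicular to the reflected ray, so θ_t = 90° − θ_B = 31.18°.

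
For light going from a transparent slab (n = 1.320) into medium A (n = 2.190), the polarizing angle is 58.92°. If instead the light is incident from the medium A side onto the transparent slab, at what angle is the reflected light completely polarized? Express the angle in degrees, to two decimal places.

θ_B' ≈ 31.08°

The two Brewster angles are complementary: θ_B' = 90° − θ_B = 90° − 58.92° = 31.08°.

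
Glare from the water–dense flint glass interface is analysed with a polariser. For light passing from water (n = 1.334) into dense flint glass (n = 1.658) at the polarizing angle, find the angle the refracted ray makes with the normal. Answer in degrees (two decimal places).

θ_t ≈ 38.82°

θ_B = arctan(n₂/n₁) = arctan(1.658/1.334) = 51.18°.
The refracted ray is perpendicular to the reflected ray, so θ_t = 90° − θ_B = 38.82°.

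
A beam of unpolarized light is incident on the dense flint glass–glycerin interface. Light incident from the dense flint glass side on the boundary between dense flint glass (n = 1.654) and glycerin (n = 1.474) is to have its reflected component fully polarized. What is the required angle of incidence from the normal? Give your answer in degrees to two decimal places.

tan θ_B = n₂/n₁ = 1.474/1.654 = 0.8912.
θ_B = arctan(0.8912) = 41.71°.

θ_B ≈ 41.71°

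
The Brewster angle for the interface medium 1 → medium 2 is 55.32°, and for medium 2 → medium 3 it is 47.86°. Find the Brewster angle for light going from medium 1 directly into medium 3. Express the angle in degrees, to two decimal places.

Each Brewster angle gives a ratio: n₂/n₁ = tan 55.32° = 1.4453, n₃/n₂ = tan 47.86° = 1.1052.
So n₃/n₁ = (n₂/n₁)(n₃/n₂) = 1.4453 × 1.1052 = 1.5973.
θ_B(1→3) = arctan(1.5973) = 57.95°.

θ_B ≈ 57.95°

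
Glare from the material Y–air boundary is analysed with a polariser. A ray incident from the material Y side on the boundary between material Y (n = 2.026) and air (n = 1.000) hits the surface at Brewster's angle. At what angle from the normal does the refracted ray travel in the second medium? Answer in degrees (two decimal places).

θ_B = arctan(n₂/n₁) = arctan(1.000/2.026) = 26.27°.
Since θ_B + θ_t = 90° at Brewster incidence, θ_t = 90° − 26.27° = 63.73°.

θ_t ≈ 63.73°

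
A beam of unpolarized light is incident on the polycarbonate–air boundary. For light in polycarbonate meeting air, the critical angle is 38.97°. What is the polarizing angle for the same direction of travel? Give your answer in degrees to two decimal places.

θ_B ≈ 32.17°

At the critical angle sin θ_c = n₂/n₁, giving n₂/n₁ = sin 38.97° = 0.6289.
Then tan θ_B = n₂/n₁ = 0.6289, so θ_B = arctan 0.6289 = 32.17°.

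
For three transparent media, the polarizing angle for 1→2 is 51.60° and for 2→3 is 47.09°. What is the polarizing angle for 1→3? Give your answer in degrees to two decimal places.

tan θ_B(1→2) = n₂/n₁ = tan 51.60° = 1.2617.
tan θ_B(2→3) = n₃/n₂ = tan 47.09° = 1.0758.
So n₃/n₁ = (n₂/n₁)(n₃/n₂) = 1.2617 × 1.0758 = 1.3573.
θ_B(1→3) = arctan(1.3573) = 53.62°.

θ_B ≈ 53.62°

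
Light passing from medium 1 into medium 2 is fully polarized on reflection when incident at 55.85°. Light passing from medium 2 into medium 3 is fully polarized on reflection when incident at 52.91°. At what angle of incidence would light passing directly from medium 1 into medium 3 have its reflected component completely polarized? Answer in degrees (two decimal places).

Each Brewster angle gives a ratio: n₂/n₁ = tan 55.85° = 1.4742, n₃/n₂ = tan 52.91° = 1.3227.
n₃/n₁ = 1.9500. Then tan θ_B(1→3) = n₃/n₁, so θ_B(1→3) = arctan(1.9500) = 62.85°.

θ_B ≈ 62.85°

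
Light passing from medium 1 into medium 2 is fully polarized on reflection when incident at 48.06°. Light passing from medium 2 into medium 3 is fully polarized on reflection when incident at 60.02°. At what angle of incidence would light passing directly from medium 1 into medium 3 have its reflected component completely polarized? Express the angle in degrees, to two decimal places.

θ_B ≈ 62.60°

tan θ_B(1→2) = n₂/n₁ = tan 48.06° = 1.1130.
tan θ_B(2→3) = n₃/n₂ = tan 60.02° = 1.7334.
So n₃/n₁ = (n₂/n₁)(n₃/n₂) = 1.1130 × 1.7334 = 1.9292.
θ_B(1→3) = arctan(1.9292) = 62.60°.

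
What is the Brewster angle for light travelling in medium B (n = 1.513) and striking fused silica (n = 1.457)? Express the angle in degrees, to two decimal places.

θ_B ≈ 43.92°

Here n₂/n₁ = 1.457/1.513 = 0.9630, and Brewster's law gives tan θ_B = n₂/n₁. Taking the arctangent, θ_B = 43.92°.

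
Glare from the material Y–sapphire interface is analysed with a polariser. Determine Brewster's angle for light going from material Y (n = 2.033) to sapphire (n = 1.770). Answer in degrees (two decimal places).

θ_B ≈ 41.04°

Brewster's condition: tan θ_B = n₂/n₁ = 1.770/2.033 = 0.8706.
So θ_B = arctan 0.8706 = 41.04°.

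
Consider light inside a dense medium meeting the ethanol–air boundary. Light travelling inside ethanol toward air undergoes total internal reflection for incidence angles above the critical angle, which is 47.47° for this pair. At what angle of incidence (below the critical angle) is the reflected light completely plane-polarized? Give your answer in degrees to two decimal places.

θ_B ≈ 36.39°

sin θ_c = n₂/n₁, so n₂/n₁ = sin 47.47° = 0.7369.
Brewster: tan θ_B = n₂/n₁ = 0.7369.
θ_B = arctan(0.7369) = 36.39°.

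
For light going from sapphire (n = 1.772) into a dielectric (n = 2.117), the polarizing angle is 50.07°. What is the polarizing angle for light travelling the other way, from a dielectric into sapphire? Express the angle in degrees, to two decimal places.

θ_B' ≈ 39.93°

tan θ_B' = n₁/n₂ = 1/tan θ_B, so θ_B' = 90° − θ_B.
θ_B' = 90° − 50.07° = 39.93°.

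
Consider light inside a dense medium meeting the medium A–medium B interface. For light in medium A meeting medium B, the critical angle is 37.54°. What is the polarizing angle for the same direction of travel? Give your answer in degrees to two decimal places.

θ_B ≈ 31.35°

sin θ_c = n₂/n₁, so n₂/n₁ = sin 37.54° = 0.6093.
Brewster: tan θ_B = n₂/n₁ = 0.6093.
θ_B = arctan(0.6093) = 31.35°.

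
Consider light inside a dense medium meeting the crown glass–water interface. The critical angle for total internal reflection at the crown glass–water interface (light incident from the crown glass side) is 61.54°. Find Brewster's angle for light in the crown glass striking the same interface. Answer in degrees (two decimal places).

n₂/n₁ = sin θ_c = sin 61.54° = 0.8792.
tan θ_B equals the same ratio, so θ_B = arctan(0.8792) = 41.32°.

θ_B ≈ 41.32°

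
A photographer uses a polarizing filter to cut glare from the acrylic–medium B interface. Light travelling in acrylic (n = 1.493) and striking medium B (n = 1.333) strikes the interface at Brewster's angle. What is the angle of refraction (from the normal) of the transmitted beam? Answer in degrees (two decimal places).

θ_B = arctan(n₂/n₁) = arctan(1.333/1.493) = 41.76°.
Since θ_B + θ_t = 90° at Brewster incidence, θ_t = 90° − 41.76° = 48.24°.

θ_t ≈ 48.24°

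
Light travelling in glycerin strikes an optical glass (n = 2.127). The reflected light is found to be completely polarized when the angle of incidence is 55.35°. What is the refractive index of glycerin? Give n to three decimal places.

n ≈ 1.470

Brewster's law: tan θ_B = n₂/n₁ (light incident in glycerin, refracted into an optical glass).
n₁ = n₂ / tan θ_B = 2.127 / tan 55.35° = 1.470.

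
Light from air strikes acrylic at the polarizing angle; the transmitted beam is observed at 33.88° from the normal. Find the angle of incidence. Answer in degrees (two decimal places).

θ_B ≈ 56.12°

Brewster's condition makes the reflected and refracted beams perpendicular: θ_B + θ_t = 90°.
So θ_B = 90° − θ_t = 90° − 33.88° = 56.12°.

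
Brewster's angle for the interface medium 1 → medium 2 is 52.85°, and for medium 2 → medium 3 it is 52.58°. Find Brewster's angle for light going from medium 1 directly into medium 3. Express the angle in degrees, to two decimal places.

θ_B ≈ 59.90°

n₂/n₁ = tan 52.85° = 1.3198 and n₃/n₂ = tan 52.58° = 1.3070.
n₃/n₁ = 1.7250. Then tan θ_B(1→3) = n₃/n₁, so θ_B(1→3) = arctan(1.7250) = 59.90°.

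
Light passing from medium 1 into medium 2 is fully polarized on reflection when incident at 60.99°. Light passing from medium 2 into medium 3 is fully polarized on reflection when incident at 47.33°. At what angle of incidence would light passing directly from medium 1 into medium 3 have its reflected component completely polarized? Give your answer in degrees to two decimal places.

n₂/n₁ = tan 60.99° = 1.8033 and n₃/n₂ = tan 47.33° = 1.0848.
n₃/n₁ = 1.9563. Then tan θ_B(1→3) = n₃/n₁, so θ_B(1→3) = arctan(1.9563) = 62.93°.

θ_B ≈ 62.93°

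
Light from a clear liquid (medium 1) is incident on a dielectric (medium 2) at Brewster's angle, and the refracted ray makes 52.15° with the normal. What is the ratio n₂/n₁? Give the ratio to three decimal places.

n₂/n₁ ≈ 0.777

θ_B + θ_t = 90°, so θ_B = 90° − 52.15° = 37.85°.
Then n₂/n₁ = tan θ_B = tan 37.85° = 0.777.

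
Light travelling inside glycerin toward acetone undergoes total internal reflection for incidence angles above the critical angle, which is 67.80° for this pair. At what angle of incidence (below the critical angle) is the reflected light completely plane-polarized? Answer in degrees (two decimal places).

At the critical angle sin θ_c = n₂/n₁, giving n₂/n₁ = sin 67.80° = 0.9259.
Then tan θ_B = n₂/n₁ = 0.9259, so θ_B = arctan 0.9259 = 42.80°.

θ_B ≈ 42.80°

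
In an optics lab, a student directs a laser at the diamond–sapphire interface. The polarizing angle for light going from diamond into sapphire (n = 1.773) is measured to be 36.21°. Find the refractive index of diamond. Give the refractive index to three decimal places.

Full polarization of the reflected beam means tan θ_B = n₂/n₁, where n₁ is the incident medium (diamond).
n₁ = n₂ / tan θ_B = 1.773 / tan 36.21° = 2.422.

n ≈ 2.422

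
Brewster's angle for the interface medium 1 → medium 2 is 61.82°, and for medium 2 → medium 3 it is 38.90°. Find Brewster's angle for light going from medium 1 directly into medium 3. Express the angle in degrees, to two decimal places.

tan θ_B(1→2) = n₂/n₁ = tan 61.82° = 1.8666.
tan θ_B(2→3) = n₃/n₂ = tan 38.90° = 0.8069.
Multiplying, n₃/n₁ = 1.8666 × 0.8069 = 1.5061, and θ_B(1→3) = arctan 1.5061 = 56.42°.

θ_B ≈ 56.42°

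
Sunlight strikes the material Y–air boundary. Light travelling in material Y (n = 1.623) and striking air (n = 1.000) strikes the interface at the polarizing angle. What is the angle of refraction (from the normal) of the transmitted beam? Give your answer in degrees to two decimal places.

First find Brewster's angle: tan θ_B = 1.000/1.623 = 0.6161, giving θ_B = 31.64°.
The refracted ray is perpendicular to the reflected ray, so θ_t = 90° − θ_B = 58.36°.

θ_t ≈ 58.36°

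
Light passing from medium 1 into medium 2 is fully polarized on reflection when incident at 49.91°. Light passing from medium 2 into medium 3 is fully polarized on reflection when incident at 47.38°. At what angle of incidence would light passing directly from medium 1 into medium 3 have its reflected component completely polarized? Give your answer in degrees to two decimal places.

tan θ_B(1→2) = n₂/n₁ = tan 49.91° = 1.1880.
tan θ_B(2→3) = n₃/n₂ = tan 47.38° = 1.0867.
Multiplying, n₃/n₁ = 1.1880 × 1.0867 = 1.2910, and θ_B(1→3) = arctan 1.2910 = 52.24°.

θ_B ≈ 52.24°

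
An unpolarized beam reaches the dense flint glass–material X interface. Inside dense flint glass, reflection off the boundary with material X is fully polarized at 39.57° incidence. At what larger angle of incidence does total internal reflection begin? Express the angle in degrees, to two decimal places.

From Brewster, n₂/n₁ = tan θ_B = tan 39.57° = 0.8264.
Then sin θ_c = n₂/n₁ = 0.8264, so θ_c = arcsin 0.8264 = 55.73°.

θ_c ≈ 55.73°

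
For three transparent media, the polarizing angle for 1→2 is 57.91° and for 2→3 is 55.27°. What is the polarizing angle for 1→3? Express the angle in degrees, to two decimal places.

n₂/n₁ = tan 57.91° = 1.5948 and n₃/n₂ = tan 55.27° = 1.4426.
Multiplying, n₃/n₁ = 1.5948 × 1.4426 = 2.3005, and θ_B(1→3) = arctan 2.3005 = 66.51°.

θ_B ≈ 66.51°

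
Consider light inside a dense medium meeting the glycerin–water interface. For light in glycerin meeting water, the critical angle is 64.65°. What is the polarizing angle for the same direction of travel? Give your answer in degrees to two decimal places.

θ_B ≈ 42.10°

At the critical angle sin θ_c = n₂/n₁, giving n₂/n₁ = sin 64.65° = 0.9037.
Then tan θ_B = n₂/n₁ = 0.9037, so θ_B = arctan 0.9037 = 42.10°.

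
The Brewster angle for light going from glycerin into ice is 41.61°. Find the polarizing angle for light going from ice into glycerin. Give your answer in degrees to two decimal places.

The two Brewster angles are complementary: θ_B' = 90° − θ_B = 90° − 41.61° = 48.39°.

θ_B' ≈ 48.39°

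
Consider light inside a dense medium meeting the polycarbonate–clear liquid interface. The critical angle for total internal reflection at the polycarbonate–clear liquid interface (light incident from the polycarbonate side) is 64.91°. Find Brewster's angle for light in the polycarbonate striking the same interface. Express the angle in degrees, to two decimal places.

sin θ_c = n₂/n₁, so n₂/n₁ = sin 64.91° = 0.9056.
Brewster: tan θ_B = n₂/n₁ = 0.9056.
θ_B = arctan(0.9056) = 42.17°.

θ_B ≈ 42.17°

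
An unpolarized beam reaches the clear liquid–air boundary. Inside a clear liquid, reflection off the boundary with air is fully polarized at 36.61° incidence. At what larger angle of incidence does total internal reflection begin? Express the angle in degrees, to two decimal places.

θ_c ≈ 47.98°

n₂/n₁ = tan 36.61° = 0.7429; the critical angle satisfies sin θ_c = n₂/n₁.
θ_c = arcsin(0.7429) = 47.98°.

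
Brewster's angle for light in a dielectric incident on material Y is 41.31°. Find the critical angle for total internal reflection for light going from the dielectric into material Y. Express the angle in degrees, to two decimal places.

n₂/n₁ = tan 41.31° = 0.8788; the critical angle satisfies sin θ_c = n₂/n₁.
θ_c = arcsin(0.8788) = 61.50°.

θ_c ≈ 61.50°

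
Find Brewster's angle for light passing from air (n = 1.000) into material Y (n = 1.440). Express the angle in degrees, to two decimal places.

Brewster's condition: tan θ_B = n₂/n₁ = 1.440/1.000 = 1.4400. Taking the arctangent, θ_B = 55.22°.

θ_B ≈ 55.22°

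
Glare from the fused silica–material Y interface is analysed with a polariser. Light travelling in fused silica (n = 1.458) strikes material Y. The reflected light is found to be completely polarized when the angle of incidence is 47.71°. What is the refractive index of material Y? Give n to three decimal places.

n ≈ 1.603

Brewster's law: tan θ_B = n₂/n₁ (light incident in fused silica, refracted into material Y).
n₂ = n₁ tan θ_B = 1.458 × tan 47.71° = 1.603.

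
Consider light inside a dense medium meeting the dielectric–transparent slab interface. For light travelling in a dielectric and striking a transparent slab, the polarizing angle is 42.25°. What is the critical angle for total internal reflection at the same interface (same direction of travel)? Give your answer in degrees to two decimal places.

n₂/n₁ = tan 42.25° = 0.9083; the critical angle satisfies sin θ_c = n₂/n₁.
θ_c = arcsin(0.9083) = 65.28°.

θ_c ≈ 65.28°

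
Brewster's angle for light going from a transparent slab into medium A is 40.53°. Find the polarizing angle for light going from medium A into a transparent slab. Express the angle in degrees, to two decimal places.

The two Brewster angles are complementary: θ_B' = 90° − θ_B = 90° − 40.53° = 49.47°.

θ_B' ≈ 49.47°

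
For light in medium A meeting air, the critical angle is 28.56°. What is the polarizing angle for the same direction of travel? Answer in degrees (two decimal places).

θ_B ≈ 25.55°

n₂/n₁ = sin θ_c = sin 28.56° = 0.4781.
tan θ_B equals the same ratio, so θ_B = arctan(0.4781) = 25.55°.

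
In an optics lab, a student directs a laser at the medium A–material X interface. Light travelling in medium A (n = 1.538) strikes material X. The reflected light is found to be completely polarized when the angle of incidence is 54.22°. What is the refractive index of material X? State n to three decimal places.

n ≈ 2.134

Brewster's law: tan θ_B = n₂/n₁ (light incident in medium A, refracted into material X).
n₂ = n₁ tan θ_B = 1.538 × tan 54.22° = 2.134.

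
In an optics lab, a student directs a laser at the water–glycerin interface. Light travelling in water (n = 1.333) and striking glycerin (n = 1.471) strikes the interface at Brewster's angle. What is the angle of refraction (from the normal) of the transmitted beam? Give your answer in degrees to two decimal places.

First find Brewster's angle: tan θ_B = 1.471/1.333 = 1.1035, giving θ_B = 47.82°.
At Brewster's angle the reflected and refracted rays are perpendicular, so θ_t = 90° − θ_B = 90° − 47.82° = 42.18°.

θ_t ≈ 42.18°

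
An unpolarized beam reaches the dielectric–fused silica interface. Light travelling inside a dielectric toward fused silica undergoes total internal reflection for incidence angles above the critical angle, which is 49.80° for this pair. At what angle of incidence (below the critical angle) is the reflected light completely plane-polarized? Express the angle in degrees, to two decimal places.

At the critical angle sin θ_c = n₂/n₁, giving n₂/n₁ = sin 49.80° = 0.7638.
Then tan θ_B = n₂/n₁ = 0.7638, so θ_B = arctan 0.7638 = 37.37°.

θ_B ≈ 37.37°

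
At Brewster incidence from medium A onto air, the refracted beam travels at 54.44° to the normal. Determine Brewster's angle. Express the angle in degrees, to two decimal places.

θ_B ≈ 35.56°

Since the reflected and refracted rays are at right angles at the polarizing angle, θ_B + θ_t = 90°.
θ_B = 90° − 54.44° = 35.56°.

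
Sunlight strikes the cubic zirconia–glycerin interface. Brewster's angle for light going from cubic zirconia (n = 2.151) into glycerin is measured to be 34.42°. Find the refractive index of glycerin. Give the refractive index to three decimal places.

n ≈ 1.474

Brewster's law: tan θ_B = n₂/n₁ (light incident in cubic zirconia, refracted into glycerin).
n₂ = n₁ tan θ_B = 2.151 × tan 34.42° = 1.474.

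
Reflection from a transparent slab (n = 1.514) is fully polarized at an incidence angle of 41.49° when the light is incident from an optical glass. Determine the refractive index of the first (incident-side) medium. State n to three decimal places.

Full polarization of the reflected beam means tan θ_B = n₂/n₁, where n₁ is the incident medium (an optical glass).
n₁ = n₂ / tan θ_B = 1.514 / tan 41.49° = 1.712.

n ≈ 1.712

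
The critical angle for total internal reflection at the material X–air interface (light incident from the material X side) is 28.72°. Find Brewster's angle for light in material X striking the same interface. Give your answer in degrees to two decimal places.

θ_B ≈ 25.67°

At the critical angle sin θ_c = n₂/n₁, giving n₂/n₁ = sin 28.72° = 0.4805.
Then tan θ_B = n₂/n₁ = 0.4805, so θ_B = arctan 0.4805 = 25.67°.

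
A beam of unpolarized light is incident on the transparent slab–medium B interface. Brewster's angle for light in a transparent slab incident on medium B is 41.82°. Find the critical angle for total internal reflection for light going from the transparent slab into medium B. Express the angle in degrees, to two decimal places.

tan θ_B = n₂/n₁ = tan 41.82° = 0.8947.
Total internal reflection: sin θ_c = n₂/n₁ = 0.8947.
θ_c = arcsin(0.8947) = 63.47°.

θ_c ≈ 63.47°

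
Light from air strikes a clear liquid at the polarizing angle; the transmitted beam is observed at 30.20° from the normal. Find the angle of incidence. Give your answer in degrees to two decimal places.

Brewster's condition makes the reflected and refracted beams perpendicular: θ_B + θ_t = 90°.
So θ_B = 90° − θ_t = 90° − 30.20° = 59.80°.

θ_B ≈ 59.80°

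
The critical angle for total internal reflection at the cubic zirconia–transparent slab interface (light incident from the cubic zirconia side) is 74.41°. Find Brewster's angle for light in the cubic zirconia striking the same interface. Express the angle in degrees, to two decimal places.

sin θ_c = n₂/n₁, so n₂/n₁ = sin 74.41° = 0.9632.
Brewster: tan θ_B = n₂/n₁ = 0.9632.
θ_B = arctan(0.9632) = 43.93°.

θ_B ≈ 43.93°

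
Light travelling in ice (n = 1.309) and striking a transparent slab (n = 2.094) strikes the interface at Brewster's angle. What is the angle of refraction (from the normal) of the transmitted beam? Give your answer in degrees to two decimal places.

θ_B = arctan(n₂/n₁) = arctan(2.094/1.309) = 57.99°.
Since θ_B + θ_t = 90° at Brewster incidence, θ_t = 90° − 57.99° = 32.01°.

θ_t ≈ 32.01°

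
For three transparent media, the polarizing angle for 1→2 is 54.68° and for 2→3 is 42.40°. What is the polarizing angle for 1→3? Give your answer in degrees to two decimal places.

tan θ_B(1→2) = n₂/n₁ = tan 54.68° = 1.4113.
tan θ_B(2→3) = n₃/n₂ = tan 42.40° = 0.9131.
So n₃/n₁ = (n₂/n₁)(n₃/n₂) = 1.4113 × 0.9131 = 1.2887.
θ_B(1→3) = arctan(1.2887) = 52.19°.

θ_B ≈ 52.19°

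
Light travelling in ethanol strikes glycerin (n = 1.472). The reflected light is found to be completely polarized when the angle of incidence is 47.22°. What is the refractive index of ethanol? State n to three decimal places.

Full polarization of the reflected beam means tan θ_B = n₂/n₁, where n₁ is the incident medium (ethanol).
n₁ = n₂ / tan θ_B = 1.472 / tan 47.22° = 1.362.

n ≈ 1.362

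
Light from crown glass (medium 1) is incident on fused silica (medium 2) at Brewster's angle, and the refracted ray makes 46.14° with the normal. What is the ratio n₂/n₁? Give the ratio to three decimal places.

θ_B + θ_t = 90°, so θ_B = 90° − 46.14° = 43.86°.
tan θ_B = n₂/n₁, so n₂/n₁ = tan 43.86° = 0.961.

n₂/n₁ ≈ 0.961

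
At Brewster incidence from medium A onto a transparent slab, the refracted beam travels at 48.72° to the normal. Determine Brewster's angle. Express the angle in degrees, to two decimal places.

At Brewster's angle the reflected and refracted rays are perpendicular, so θ_B + θ_t = 90°.
θ_B = 90° − 48.72° = 41.28°.

θ_B ≈ 41.28°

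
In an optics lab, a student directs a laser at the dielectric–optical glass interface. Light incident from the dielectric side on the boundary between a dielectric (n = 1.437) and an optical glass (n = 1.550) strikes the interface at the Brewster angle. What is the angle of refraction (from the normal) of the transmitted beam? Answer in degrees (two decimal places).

θ_t ≈ 42.83°

First find Brewster's angle: tan θ_B = 1.550/1.437 = 1.0786, giving θ_B = 47.17°.
At Brewster's angle the reflected and refracted rays are perpendicular, so θ_t = 90° − θ_B = 90° − 47.17° = 42.83°.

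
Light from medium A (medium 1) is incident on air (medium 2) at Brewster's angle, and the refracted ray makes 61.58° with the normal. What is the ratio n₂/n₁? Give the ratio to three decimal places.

n₂/n₁ ≈ 0.541

θ_B + θ_t = 90°, so θ_B = 90° − 61.58° = 28.42°.
tan θ_B = n₂/n₁, so n₂/n₁ = tan 28.42° = 0.541.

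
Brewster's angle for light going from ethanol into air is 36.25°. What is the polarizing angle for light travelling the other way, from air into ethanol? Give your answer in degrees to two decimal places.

Reversing the direction swaps n₁ and n₂, so tan θ_B' = 1/tan θ_B and θ_B' = 90° − θ_B.
Hence θ_B' = 90° − 36.25° = 53.75°.

θ_B' ≈ 53.75°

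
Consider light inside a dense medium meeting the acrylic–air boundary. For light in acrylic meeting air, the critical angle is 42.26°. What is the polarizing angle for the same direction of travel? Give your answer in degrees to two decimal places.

n₂/n₁ = sin θ_c = sin 42.26° = 0.6725.
tan θ_B equals the same ratio, so θ_B = arctan(0.6725) = 33.92°.

θ_B ≈ 33.92°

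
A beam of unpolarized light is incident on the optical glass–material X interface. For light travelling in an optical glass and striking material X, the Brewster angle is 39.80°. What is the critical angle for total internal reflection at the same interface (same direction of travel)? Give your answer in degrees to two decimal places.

θ_c ≈ 56.43°

tan θ_B = n₂/n₁ = tan 39.80° = 0.8332.
Total internal reflection: sin θ_c = n₂/n₁ = 0.8332.
θ_c = arcsin(0.8332) = 56.43°.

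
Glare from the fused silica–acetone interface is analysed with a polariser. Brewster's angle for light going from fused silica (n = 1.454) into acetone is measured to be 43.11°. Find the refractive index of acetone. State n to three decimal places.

At Brewster's angle, tan θ_B = n₂/n₁ with n₁ on the incident side (fused silica) and n₂ on the transmitted side (acetone).
n₂ = n₁ tan θ_B = 1.454 × tan 43.11° = 1.361.

n ≈ 1.361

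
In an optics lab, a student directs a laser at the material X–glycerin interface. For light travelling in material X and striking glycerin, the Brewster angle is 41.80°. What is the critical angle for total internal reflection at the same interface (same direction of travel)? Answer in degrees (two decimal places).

From Brewster, n₂/n₁ = tan θ_B = tan 41.80° = 0.8941.
Then sin θ_c = n₂/n₁ = 0.8941, so θ_c = arcsin 0.8941 = 63.39°.

θ_c ≈ 63.39°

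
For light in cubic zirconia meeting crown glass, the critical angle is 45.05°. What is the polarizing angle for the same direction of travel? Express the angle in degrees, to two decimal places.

n₂/n₁ = sin θ_c = sin 45.05° = 0.7077.
tan θ_B equals the same ratio, so θ_B = arctan(0.7077) = 35.29°.

θ_B ≈ 35.29°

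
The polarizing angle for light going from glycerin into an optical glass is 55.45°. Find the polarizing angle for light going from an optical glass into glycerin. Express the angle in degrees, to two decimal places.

θ_B' ≈ 34.55°

tan θ_B' = n₁/n₂ = 1/tan θ_B, so θ_B' = 90° − θ_B.
θ_B' = 90° − 55.45° = 34.55°.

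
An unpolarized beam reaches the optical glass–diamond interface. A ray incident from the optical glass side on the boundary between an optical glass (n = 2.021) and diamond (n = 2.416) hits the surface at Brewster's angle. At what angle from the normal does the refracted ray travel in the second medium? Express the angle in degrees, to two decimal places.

θ_t ≈ 39.91°

tan θ_B = n₂/n₁ = 2.416/2.021 = 1.1954, so θ_B = 50.09°.
Since θ_B + θ_t = 90° at Brewster incidence, θ_t = 90° − 50.09° = 39.91°.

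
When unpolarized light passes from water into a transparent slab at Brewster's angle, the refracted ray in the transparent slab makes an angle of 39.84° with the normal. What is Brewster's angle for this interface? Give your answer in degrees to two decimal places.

At Brewster's angle the reflected and refracted rays are perpendicular, so θ_B + θ_t = 90°.
So θ_B = 90° − θ_t = 90° − 39.84° = 50.16°.

θ_B ≈ 50.16°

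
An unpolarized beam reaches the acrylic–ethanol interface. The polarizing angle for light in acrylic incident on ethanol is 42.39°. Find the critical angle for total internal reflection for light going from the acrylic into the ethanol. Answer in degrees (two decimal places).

θ_c ≈ 65.90°

From Brewster, n₂/n₁ = tan θ_B = tan 42.39° = 0.9128.
Then sin θ_c = n₂/n₁ = 0.9128, so θ_c = arcsin 0.9128 = 65.90°.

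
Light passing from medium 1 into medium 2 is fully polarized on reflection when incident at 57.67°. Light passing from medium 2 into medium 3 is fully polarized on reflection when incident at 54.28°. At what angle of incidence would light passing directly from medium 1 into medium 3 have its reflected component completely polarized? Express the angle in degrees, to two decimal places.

n₂/n₁ = tan 57.67° = 1.5800 and n₃/n₂ = tan 54.28° = 1.3906.
n₃/n₁ = 2.1972. Then tan θ_B(1→3) = n₃/n₁, so θ_B(1→3) = arctan(2.1972) = 65.53°.

θ_B ≈ 65.53°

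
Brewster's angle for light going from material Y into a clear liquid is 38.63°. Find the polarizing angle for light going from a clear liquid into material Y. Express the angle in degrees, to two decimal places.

θ_B' ≈ 51.37°

tan θ_B' = n₁/n₂ = 1/tan θ_B, so θ_B' = 90° − θ_B.
θ_B' = 90° − 38.63° = 51.37°.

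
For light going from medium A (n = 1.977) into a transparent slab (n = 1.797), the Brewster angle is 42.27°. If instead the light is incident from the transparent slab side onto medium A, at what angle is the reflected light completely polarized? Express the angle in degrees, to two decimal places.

tan θ_B' = n₁/n₂ = 1/tan θ_B, so θ_B' = 90° − θ_B.
θ_B' = 90° − 42.27° = 47.73°.

θ_B' ≈ 47.73°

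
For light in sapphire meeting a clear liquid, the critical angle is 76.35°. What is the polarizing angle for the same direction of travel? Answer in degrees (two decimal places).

θ_B ≈ 44.18°

n₂/n₁ = sin θ_c = sin 76.35° = 0.9718.
tan θ_B equals the same ratio, so θ_B = arctan(0.9718) = 44.18°.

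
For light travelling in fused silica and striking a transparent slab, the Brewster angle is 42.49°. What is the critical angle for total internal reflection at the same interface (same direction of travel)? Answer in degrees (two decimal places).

θ_c ≈ 66.35°

tan θ_B = n₂/n₁ = tan 42.49° = 0.9160.
Total internal reflection: sin θ_c = n₂/n₁ = 0.9160.
θ_c = arcsin(0.9160) = 66.35°.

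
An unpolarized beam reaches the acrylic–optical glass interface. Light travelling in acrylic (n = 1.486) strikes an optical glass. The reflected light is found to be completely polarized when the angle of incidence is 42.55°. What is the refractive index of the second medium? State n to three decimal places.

n ≈ 1.364

Full polarization of the reflected beam means tan θ_B = n₂/n₁, where n₁ is the incident medium (acrylic).
n₂ = n₁ tan θ_B = 1.486 × tan 42.55° = 1.364.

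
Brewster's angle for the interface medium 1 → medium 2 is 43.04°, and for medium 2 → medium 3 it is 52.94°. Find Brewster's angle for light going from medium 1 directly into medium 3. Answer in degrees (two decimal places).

θ_B ≈ 51.04°

Each Brewster angle gives a ratio: n₂/n₁ = tan 43.04° = 0.9338, n₃/n₂ = tan 52.94° = 1.3242.
Multiplying, n₃/n₁ = 0.9338 × 1.3242 = 1.2365, and θ_B(1→3) = arctan 1.2365 = 51.04°.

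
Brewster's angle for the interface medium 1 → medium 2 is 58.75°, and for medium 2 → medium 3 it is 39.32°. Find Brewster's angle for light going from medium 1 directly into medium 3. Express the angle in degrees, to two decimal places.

Each Brewster angle gives a ratio: n₂/n₁ = tan 58.75° = 1.6479, n₃/n₂ = tan 39.32° = 0.8191.
n₃/n₁ = 1.3498. Then tan θ_B(1→3) = n₃/n₁, so θ_B(1→3) = arctan(1.3498) = 53.47°.

θ_B ≈ 53.47°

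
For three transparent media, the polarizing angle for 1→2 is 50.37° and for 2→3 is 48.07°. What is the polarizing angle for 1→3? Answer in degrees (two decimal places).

θ_B ≈ 53.36°

tan θ_B(1→2) = n₂/n₁ = tan 50.37° = 1.2075.
tan θ_B(2→3) = n₃/n₂ = tan 48.07° = 1.1133.
Multiplying, n₃/n₁ = 1.2075 × 1.1133 = 1.3444, and θ_B(1→3) = arctan 1.3444 = 53.36°.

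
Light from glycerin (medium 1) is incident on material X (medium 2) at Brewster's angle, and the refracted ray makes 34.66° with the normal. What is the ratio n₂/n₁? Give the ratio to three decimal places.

θ_B + θ_t = 90°, so θ_B = 90° − 34.66° = 55.34°.
tan θ_B = n₂/n₁, so n₂/n₁ = tan 55.34° = 1.446.

n₂/n₁ ≈ 1.446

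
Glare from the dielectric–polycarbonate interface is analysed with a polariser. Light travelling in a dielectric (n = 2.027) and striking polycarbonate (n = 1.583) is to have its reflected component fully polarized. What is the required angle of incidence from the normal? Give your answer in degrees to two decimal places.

θ_B ≈ 37.99°

At Brewster's angle the reflected and refracted rays are perpendicular, which with Snell's law gives tan θ_B = n₂/n₁.
Here n₂/n₁ = 1.583/2.027 = 0.7810, and Brewster's law gives tan θ_B = n₂/n₁.
θ_B = arctan(0.7810) = 37.99°.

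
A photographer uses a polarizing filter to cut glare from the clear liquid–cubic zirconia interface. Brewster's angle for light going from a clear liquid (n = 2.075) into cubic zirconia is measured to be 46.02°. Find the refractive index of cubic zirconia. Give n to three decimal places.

n ≈ 2.150

Brewster's law: tan θ_B = n₂/n₁ (light incident in a clear liquid, refracted into cubic zirconia).
n₂ = n₁ tan θ_B = 2.075 × tan 46.02° = 2.150.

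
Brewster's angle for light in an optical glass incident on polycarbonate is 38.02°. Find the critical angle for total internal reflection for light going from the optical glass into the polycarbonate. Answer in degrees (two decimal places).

tan θ_B = n₂/n₁ = tan 38.02° = 0.7818.
Total internal reflection: sin θ_c = n₂/n₁ = 0.7818.
θ_c = arcsin(0.7818) = 51.43°.

θ_c ≈ 51.43°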